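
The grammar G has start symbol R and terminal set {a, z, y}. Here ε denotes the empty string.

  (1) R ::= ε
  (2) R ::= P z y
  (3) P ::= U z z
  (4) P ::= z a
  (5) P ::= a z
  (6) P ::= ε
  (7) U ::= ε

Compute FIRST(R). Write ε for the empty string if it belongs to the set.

{ε, a, z}

FIRST(U): from U::=ε we get {ε}. So FIRST(U) = {ε}.
FIRST(P): from P::=U z z we get {z}; from P::=z a we get {z}; from P::=a z we get {a}; from P::=ε we get {ε}. So FIRST(P) = {ε, a, z}.
FIRST(R): from R::=ε we get {ε}; from R::=P z y we get {a, z}. So FIRST(R) = {ε, a, z}.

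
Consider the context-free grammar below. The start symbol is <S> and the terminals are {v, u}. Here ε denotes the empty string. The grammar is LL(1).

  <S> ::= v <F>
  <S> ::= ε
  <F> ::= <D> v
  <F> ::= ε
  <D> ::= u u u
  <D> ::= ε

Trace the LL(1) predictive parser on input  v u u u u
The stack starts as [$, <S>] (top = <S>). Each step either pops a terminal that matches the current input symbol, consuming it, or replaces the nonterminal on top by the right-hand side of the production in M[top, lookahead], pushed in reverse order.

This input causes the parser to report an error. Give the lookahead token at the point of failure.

step 1: stack=$ <S>  input=v u u u u $  — expand <S> ::= v <F>
step 2: stack=$ <F> v  input=v u u u u $  — match v
step 3: stack=$ <F>  input=u u u u $  — expand <F> ::= <D> v
step 4: stack=$ v <D>  input=u u u u $  — expand <D> ::= u u u
step 5: stack=$ v u u u  input=u u u u $  — match u
step 6: stack=$ v u u  input=u u u $  — match u
step 7: stack=$ v u  input=u u $  — match u
step 8: stack=$ v  input=u $  — error: top is terminal v but lookahead is u

u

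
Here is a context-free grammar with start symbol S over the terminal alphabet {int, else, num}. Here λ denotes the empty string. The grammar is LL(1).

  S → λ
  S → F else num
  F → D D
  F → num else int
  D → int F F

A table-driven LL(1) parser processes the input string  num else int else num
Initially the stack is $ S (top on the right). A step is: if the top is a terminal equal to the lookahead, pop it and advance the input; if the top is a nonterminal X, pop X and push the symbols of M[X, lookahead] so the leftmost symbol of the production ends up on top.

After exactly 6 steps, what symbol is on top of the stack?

     Stack                    Input                    Action
  1  $ S                      num else int else num $  expand S → F else num
  2  $ num else F             num else int else num $  expand F → num else int
  3  $ num else int else num  num else int else num $  match num
  4  $ num else int else      else int else num $      match else
  5  $ num else int           int else num $           match int
  6  $ num else               else num $               match else
Stack after step 6: $ num (top = num).

num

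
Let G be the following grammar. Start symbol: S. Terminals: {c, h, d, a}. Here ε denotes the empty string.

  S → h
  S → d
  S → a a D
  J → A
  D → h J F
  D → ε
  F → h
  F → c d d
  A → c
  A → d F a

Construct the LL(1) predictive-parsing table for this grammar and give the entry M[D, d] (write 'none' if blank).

none

FIRST(S) = {a, d, h}
FIRST(D) = {ε, h}
FIRST(F) = {c, h}
FIRST(A) = {c, d}
FIRST(J) = {c, d}  (via A)
FOLLOW(S) includes $ since S is the start symbol.
FOLLOW(S): S appears on no right-hand side. Thus FOLLOW(S) = {$}.
FOLLOW(D): in S→a a D, the suffix after D is empty, so FOLLOW(D) ⊇ FOLLOW(S) = {$}. Thus FOLLOW(D) = {$}.
For D → h J F: FIRST(h J F) = {h}, so it goes in M[D, t] for t ∈ {h}.
For D → ε: FIRST(ε) = {ε}, so it goes in M[D, t] for t ∈ {}; since ε ∈ FIRST, also for every t ∈ FOLLOW(D) = {$}.
None of these place a production in M[D, d].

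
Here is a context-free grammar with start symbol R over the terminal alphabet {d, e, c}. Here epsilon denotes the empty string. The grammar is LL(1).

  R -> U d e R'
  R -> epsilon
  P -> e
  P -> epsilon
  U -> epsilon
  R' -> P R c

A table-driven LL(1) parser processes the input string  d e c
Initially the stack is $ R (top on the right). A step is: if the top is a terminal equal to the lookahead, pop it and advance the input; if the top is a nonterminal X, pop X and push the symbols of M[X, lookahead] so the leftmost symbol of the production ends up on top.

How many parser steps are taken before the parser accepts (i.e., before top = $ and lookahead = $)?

8

     Stack       Input    Action
  1  $ R         d e c $  expand R -> U d e R'
  2  $ R' e d U  d e c $  expand U -> epsilon
  3  $ R' e d    d e c $  match d
  4  $ R' e      e c $    match e
  5  $ R'        c $      expand R' -> P R c
  6  $ c R P     c $      expand P -> epsilon
  7  $ c R       c $      expand R -> epsilon
  8  $ c         c $      match c
Accept reached after 8 steps.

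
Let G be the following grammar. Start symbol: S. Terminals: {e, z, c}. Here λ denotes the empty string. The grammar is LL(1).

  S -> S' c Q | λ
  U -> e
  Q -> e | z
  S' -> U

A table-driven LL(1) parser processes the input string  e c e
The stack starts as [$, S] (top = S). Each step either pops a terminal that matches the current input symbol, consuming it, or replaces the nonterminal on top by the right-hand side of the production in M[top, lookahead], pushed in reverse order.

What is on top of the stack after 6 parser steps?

e

step 1: stack=$ S  input=e c e $  — expand S -> S' c Q
step 2: stack=$ Q c S'  input=e c e $  — expand S' -> U
step 3: stack=$ Q c U  input=e c e $  — expand U -> e
step 4: stack=$ Q c e  input=e c e $  — match e
step 5: stack=$ Q c  input=c e $  — match c
step 6: stack=$ Q  input=e $  — expand Q -> e
Stack after step 6: $ e (top = e).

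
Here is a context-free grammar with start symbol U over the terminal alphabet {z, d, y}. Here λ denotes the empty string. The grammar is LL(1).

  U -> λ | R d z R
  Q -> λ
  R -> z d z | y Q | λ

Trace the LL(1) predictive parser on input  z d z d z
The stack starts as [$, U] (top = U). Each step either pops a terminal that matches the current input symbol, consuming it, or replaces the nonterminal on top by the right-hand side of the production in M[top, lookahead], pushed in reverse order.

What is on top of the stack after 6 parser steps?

     Stack          Input        Action
  1  $ U            z d z d z $  expand U -> R d z R
  2  $ R z d R      z d z d z $  expand R -> z d z
  3  $ R z d z d z  z d z d z $  match z
  4  $ R z d z d    d z d z $    match d
  5  $ R z d z      z d z $      match z
  6  $ R z d        d z $        match d
Stack after step 6: $ R z (top = z).

z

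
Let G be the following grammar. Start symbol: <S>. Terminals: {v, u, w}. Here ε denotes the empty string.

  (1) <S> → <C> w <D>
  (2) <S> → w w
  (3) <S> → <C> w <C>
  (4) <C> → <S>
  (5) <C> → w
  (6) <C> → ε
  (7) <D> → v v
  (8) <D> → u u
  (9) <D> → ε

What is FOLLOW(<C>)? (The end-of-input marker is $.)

{$, w}

FIRST(<D>) = {ε, u, v}
FIRST(<S>) = {w}  (via <C> w <D>, <C> w <C>)
FIRST(<C>) = {ε, w}  (via <S>)
FOLLOW(<S>) includes $ since <S> is the start symbol.
FOLLOW(<S>): in <C>→<S>, the suffix after <S> is empty, so FOLLOW(<S>) ⊇ FOLLOW(<C>) = {$, w}. Thus FOLLOW(<S>) = {$, w}.
FOLLOW(<C>): in <S>→<C> w <D>, <C> is followed by w <D> with FIRST {w}; in <S>→<C> w <C> (occurrence 1), <C> is followed by w <C> with FIRST {w}; in <S>→<C> w <C> (occurrence 2), the suffix after <C> is empty, so FOLLOW(<C>) ⊇ FOLLOW(<S>) = {$, w}. Thus FOLLOW(<C>) = {$, w}.
FOLLOW(<D>): in <S>→<C> w <D>, the suffix after <D> is empty, so FOLLOW(<D>) ⊇ FOLLOW(<S>) = {$, w}. Thus FOLLOW(<D>) = {$, w}.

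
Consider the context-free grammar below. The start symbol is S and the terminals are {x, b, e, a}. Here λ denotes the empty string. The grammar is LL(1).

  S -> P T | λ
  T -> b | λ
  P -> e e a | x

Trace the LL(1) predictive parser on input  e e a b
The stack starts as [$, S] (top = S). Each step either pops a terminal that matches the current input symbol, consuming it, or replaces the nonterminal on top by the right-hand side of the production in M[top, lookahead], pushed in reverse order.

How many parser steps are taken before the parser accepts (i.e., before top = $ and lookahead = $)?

7

     Stack      Input      Action
  1  $ S        e e a b $  expand S -> P T
  2  $ T P      e e a b $  expand P -> e e a
  3  $ T a e e  e e a b $  match e
  4  $ T a e    e a b $    match e
  5  $ T a      a b $      match a
  6  $ T        b $        expand T -> b
  7  $ b        b $        match b
Accept reached after 7 steps.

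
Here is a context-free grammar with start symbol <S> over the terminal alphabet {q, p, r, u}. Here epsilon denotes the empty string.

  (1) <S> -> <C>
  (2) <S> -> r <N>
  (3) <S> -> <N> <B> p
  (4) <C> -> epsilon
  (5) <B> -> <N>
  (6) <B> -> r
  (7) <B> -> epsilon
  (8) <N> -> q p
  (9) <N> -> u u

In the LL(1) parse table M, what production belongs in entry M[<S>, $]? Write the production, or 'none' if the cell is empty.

<S> -> <C>

FIRST(<C>): from <C>->epsilon we get {epsilon}. So FIRST(<C>) = {epsilon}.
FIRST(<N>): from <N>->q p we get {q}; from <N>->u u we get {u}. So FIRST(<N>) = {q, u}.
FIRST(<S>): from <S>-><C> we get {epsilon}; from <S>->r <N> we get {r}; from <S>-><N> <B> p we get {q, u}. So FIRST(<S>) = {epsilon, q, r, u}.
FIRST(<B>): from <B>-><N> we get {q, u}; from <B>->r we get {r}; from <B>->epsilon we get {epsilon}. So FIRST(<B>) = {epsilon, q, r, u}.
FOLLOW(<S>) includes $ since <S> is the start symbol.
FOLLOW(<S>): <S> appears on no right-hand side. Thus FOLLOW(<S>) = {$}.
For <S> -> <C>: FIRST(<C>) = {epsilon}, so it goes in M[<S>, t] for t ∈ {}; since epsilon ∈ FIRST, also for every t ∈ FOLLOW(<S>) = {$}.
For <S> -> r <N>: FIRST(r <N>) = {r}, so it goes in M[<S>, t] for t ∈ {r}.
For <S> -> <N> <B> p: FIRST(<N> <B> p) = {q, u}, so it goes in M[<S>, t] for t ∈ {q, u}.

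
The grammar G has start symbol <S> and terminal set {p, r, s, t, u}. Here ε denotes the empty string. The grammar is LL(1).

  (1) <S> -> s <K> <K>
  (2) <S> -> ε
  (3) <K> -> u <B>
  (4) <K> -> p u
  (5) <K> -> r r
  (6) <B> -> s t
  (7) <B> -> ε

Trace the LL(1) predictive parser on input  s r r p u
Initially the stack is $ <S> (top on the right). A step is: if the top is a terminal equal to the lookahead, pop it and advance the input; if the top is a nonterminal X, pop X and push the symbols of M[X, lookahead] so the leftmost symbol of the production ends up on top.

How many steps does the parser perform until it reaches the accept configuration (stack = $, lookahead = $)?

step 1: stack=$ <S>  input=s r r p u $  — expand <S> -> s <K> <K>
step 2: stack=$ <K> <K> s  input=s r r p u $  — match s
step 3: stack=$ <K> <K>  input=r r p u $  — expand <K> -> r r
step 4: stack=$ <K> r r  input=r r p u $  — match r
step 5: stack=$ <K> r  input=r p u $  — match r
step 6: stack=$ <K>  input=p u $  — expand <K> -> p u
step 7: stack=$ u p  input=p u $  — match p
step 8: stack=$ u  input=u $  — match u
Accept reached after 8 steps.

8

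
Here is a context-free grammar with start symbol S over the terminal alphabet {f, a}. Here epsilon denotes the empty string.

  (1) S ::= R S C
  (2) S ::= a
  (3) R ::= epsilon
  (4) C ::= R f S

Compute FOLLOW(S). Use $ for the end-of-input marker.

FIRST(R): from R::=epsilon we get {epsilon}. So FIRST(R) = {epsilon}.
FIRST(S): from S::=R S C we get {a}; from S::=a we get {a}. So FIRST(S) = {a}.
FIRST(C): from C::=R f S we get {f}. So FIRST(C) = {f}.
FOLLOW(S) includes $ since S is the start symbol.
FOLLOW(R): in S::=R S C, R is followed by S C with FIRST {a}; in C::=R f S, R is followed by f S with FIRST {f}. Thus FOLLOW(R) = {a, f}.
FOLLOW(S): in S::=R S C, S is followed by C with FIRST {f}; in C::=R f S, the suffix after S is empty, so FOLLOW(S) ⊇ FOLLOW(C) = {$, f}. Thus FOLLOW(S) = {$, f}.
FOLLOW(C): in S::=R S C, the suffix after C is empty, so FOLLOW(C) ⊇ FOLLOW(S) = {$, f}. Thus FOLLOW(C) = {$, f}.

{$, f}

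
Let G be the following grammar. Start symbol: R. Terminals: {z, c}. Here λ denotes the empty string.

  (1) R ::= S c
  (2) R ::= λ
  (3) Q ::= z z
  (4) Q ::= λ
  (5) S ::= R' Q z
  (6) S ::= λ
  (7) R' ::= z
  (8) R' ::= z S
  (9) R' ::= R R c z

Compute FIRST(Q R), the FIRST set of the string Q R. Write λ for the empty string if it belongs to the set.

{λ, c, z}

FIRST(Q): from Q::=z z we get {z}; from Q::=λ we get {λ}. So FIRST(Q) = {λ, z}.
FIRST(R): from R::=S c we get {c, z}; from R::=λ we get {λ}. So FIRST(R) = {λ, c, z}.
FIRST(R'): from R'::=z we get {z}; from R'::=z S we get {z}; from R'::=R R c z we get {c, z}. So FIRST(R') = {c, z}.
FIRST(S): from S::=R' Q z we get {c, z}; from S::=λ we get {λ}. So FIRST(S) = {λ, c, z}.
FIRST(Q R): take FIRST of each symbol in turn, carrying on past any symbol whose FIRST contains λ; result {λ, c, z}.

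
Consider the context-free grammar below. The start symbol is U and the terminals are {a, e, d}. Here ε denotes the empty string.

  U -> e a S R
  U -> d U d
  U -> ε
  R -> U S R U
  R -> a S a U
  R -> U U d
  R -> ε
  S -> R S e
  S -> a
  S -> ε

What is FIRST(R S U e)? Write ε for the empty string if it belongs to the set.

FIRST(U) = {ε, d, e}
FIRST(R) = {ε, a, d, e}  (via U S R U, U U d)
FIRST(S) = {ε, a, d, e}  (via R S e)
FIRST(R S U e): take FIRST of each symbol in turn, carrying on past any symbol whose FIRST contains ε; result {a, d, e}.

{a, d, e}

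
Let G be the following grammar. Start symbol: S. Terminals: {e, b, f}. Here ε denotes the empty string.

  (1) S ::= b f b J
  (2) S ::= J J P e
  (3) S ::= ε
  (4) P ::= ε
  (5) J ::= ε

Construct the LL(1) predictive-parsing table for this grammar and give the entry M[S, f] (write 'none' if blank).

none

FIRST(P) = {ε}
FIRST(J) = {ε}
FIRST(S) = {ε, b, e}  (via J J P e)
FOLLOW(S) includes $ since S is the start symbol.
FOLLOW(S): S appears on no right-hand side. Thus FOLLOW(S) = {$}.
For S ::= b f b J: FIRST(b f b J) = {b}, so it goes in M[S, t] for t ∈ {b}.
For S ::= J J P e: FIRST(J J P e) = {e}, so it goes in M[S, t] for t ∈ {e}.
For S ::= ε: FIRST(ε) = {ε}, so it goes in M[S, t] for t ∈ {}; since ε ∈ FIRST, also for every t ∈ FOLLOW(S) = {$}.
None of these place a production in M[S, f].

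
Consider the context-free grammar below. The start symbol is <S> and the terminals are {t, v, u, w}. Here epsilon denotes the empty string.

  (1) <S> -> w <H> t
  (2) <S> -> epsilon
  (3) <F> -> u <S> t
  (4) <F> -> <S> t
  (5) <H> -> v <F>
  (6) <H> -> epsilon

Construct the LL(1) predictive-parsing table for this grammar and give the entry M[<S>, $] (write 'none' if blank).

FIRST(<S>): from <S>->w <H> t we get {w}; from <S>->epsilon we get {epsilon}. So FIRST(<S>) = {epsilon, w}.
FIRST(<H>): from <H>->v <F> we get {v}; from <H>->epsilon we get {epsilon}. So FIRST(<H>) = {epsilon, v}.
FIRST(<F>): from <F>->u <S> t we get {u}; from <F>-><S> t we get {t, w}. So FIRST(<F>) = {t, u, w}.
FOLLOW(<S>) includes $ since <S> is the start symbol.
FOLLOW(<S>): in <F>->u <S> t, <S> is followed by t with FIRST {t}; in <F>-><S> t, <S> is followed by t with FIRST {t}. Thus FOLLOW(<S>) = {$, t}.
For <S> -> w <H> t: FIRST(w <H> t) = {w}, so it goes in M[<S>, t] for t ∈ {w}.
For <S> -> epsilon: FIRST(epsilon) = {epsilon}, so it goes in M[<S>, t] for t ∈ {}; since epsilon ∈ FIRST, also for every t ∈ FOLLOW(<S>) = {$, t}.

<S> -> epsilon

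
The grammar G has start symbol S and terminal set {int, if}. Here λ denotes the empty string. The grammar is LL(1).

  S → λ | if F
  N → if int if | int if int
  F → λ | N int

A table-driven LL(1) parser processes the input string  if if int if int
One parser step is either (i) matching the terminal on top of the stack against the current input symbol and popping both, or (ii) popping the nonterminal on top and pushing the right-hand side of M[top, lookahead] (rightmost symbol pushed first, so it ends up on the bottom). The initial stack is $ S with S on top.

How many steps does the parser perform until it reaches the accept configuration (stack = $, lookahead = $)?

8

     Stack            Input               Action
  1  $ S              if if int if int $  expand S → if F
  2  $ F if           if if int if int $  match if
  3  $ F              if int if int $     expand F → N int
  4  $ int N          if int if int $     expand N → if int if
  5  $ int if int if  if int if int $     match if
  6  $ int if int     int if int $        match int
  7  $ int if         if int $            match if
  8  $ int            int $               match int
Accept reached after 8 steps.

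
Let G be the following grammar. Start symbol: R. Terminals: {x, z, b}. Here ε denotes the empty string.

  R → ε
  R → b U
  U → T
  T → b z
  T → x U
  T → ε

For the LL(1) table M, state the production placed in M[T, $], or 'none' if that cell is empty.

FIRST(R): from R→ε we get {ε}; from R→b U we get {b}. So FIRST(R) = {ε, b}.
FIRST(T): from T→b z we get {b}; from T→x U we get {x}; from T→ε we get {ε}. So FIRST(T) = {ε, b, x}.
FIRST(U): from U→T we get {ε, b, x}. So FIRST(U) = {ε, b, x}.
FOLLOW(R) includes $ since R is the start symbol.
FOLLOW(U): in R→b U, the suffix after U is empty, so FOLLOW(U) ⊇ FOLLOW(R) = {$}; in T→x U, the suffix after U is empty, so FOLLOW(U) ⊇ FOLLOW(T) = {$}. Thus FOLLOW(U) = {$}.
FOLLOW(T): in U→T, the suffix after T is empty, so FOLLOW(T) ⊇ FOLLOW(U) = {$}. Thus FOLLOW(T) = {$}.
For T → b z: FIRST(b z) = {b}, so it goes in M[T, t] for t ∈ {b}.
For T → x U: FIRST(x U) = {x}, so it goes in M[T, t] for t ∈ {x}.
For T → ε: FIRST(ε) = {ε}, so it goes in M[T, t] for t ∈ {}; since ε ∈ FIRST, also for every t ∈ FOLLOW(T) = {$}.

T → ε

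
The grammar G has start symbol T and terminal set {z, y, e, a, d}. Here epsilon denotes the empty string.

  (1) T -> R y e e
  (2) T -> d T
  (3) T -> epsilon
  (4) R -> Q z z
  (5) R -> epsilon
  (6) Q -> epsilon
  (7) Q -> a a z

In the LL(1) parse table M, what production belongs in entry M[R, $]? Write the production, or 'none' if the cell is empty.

none

FIRST(Q): from Q->epsilon we get {epsilon}; from Q->a a z we get {a}. So FIRST(Q) = {epsilon, a}.
FIRST(R): from R->Q z z we get {a, z}; from R->epsilon we get {epsilon}. So FIRST(R) = {epsilon, a, z}.
FIRST(T): from T->R y e e we get {a, y, z}; from T->d T we get {d}; from T->epsilon we get {epsilon}. So FIRST(T) = {epsilon, a, d, y, z}.
FOLLOW(T) includes $ since T is the start symbol.
FOLLOW(R): in T->R y e e, R is followed by y e e with FIRST {y}. Thus FOLLOW(R) = {y}.
For R -> Q z z: FIRST(Q z z) = {a, z}, so it goes in M[R, t] for t ∈ {a, z}.
For R -> epsilon: FIRST(epsilon) = {epsilon}, so it goes in M[R, t] for t ∈ {}; since epsilon ∈ FIRST, also for every t ∈ FOLLOW(R) = {y}.
None of these place a production in M[R, $].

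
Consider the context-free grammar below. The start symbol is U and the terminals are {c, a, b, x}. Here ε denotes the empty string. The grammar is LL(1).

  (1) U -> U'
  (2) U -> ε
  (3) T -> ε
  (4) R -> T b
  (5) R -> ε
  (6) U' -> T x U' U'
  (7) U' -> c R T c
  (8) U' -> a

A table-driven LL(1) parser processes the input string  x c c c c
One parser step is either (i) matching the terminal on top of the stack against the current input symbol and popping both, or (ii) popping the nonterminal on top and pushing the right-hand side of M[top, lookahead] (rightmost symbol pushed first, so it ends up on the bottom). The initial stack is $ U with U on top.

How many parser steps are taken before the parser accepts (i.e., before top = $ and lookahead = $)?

14

step 1: stack=$ U  input=x c c c c $  — expand U -> U'
step 2: stack=$ U'  input=x c c c c $  — expand U' -> T x U' U'
step 3: stack=$ U' U' x T  input=x c c c c $  — expand T -> ε
step 4: stack=$ U' U' x  input=x c c c c $  — match x
step 5: stack=$ U' U'  input=c c c c $  — expand U' -> c R T c
step 6: stack=$ U' c T R c  input=c c c c $  — match c
step 7: stack=$ U' c T R  input=c c c $  — expand R -> ε
step 8: stack=$ U' c T  input=c c c $  — expand T -> ε
step 9: stack=$ U' c  input=c c c $  — match c
step 10: stack=$ U'  input=c c $  — expand U' -> c R T c
step 11: stack=$ c T R c  input=c c $  — match c
step 12: stack=$ c T R  input=c $  — expand R -> ε
step 13: stack=$ c T  input=c $  — expand T -> ε
step 14: stack=$ c  input=c $  — match c
Accept reached after 14 steps.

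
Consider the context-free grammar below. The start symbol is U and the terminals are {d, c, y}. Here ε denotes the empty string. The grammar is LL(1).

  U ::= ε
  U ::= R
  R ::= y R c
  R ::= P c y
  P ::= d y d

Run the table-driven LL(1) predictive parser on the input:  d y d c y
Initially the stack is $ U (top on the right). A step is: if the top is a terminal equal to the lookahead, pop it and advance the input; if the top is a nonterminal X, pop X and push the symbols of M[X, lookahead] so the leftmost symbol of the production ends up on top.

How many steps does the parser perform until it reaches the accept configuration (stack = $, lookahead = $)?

     Stack        Input        Action
  1  $ U          d y d c y $  expand U ::= R
  2  $ R          d y d c y $  expand R ::= P c y
  3  $ y c P      d y d c y $  expand P ::= d y d
  4  $ y c d y d  d y d c y $  match d
  5  $ y c d y    y d c y $    match y
  6  $ y c d      d c y $      match d
  7  $ y c        c y $        match c
  8  $ y          y $          match y
Accept reached after 8 steps.

8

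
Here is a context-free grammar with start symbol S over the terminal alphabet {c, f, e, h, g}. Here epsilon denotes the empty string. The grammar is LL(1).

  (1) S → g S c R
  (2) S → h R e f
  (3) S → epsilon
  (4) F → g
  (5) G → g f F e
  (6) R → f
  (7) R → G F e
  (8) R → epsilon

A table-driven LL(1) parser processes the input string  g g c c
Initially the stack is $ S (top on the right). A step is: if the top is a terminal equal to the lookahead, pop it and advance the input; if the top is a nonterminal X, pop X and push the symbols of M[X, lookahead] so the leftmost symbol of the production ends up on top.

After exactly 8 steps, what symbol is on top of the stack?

R

     Stack          Input      Action
  1  $ S            g g c c $  expand S → g S c R
  2  $ R c S g      g g c c $  match g
  3  $ R c S        g c c $    expand S → g S c R
  4  $ R c R c S g  g c c $    match g
  5  $ R c R c S    c c $      expand S → epsilon
  6  $ R c R c      c c $      match c
  7  $ R c R        c $        expand R → epsilon
  8  $ R c          c $        match c
Stack after step 8: $ R (top = R).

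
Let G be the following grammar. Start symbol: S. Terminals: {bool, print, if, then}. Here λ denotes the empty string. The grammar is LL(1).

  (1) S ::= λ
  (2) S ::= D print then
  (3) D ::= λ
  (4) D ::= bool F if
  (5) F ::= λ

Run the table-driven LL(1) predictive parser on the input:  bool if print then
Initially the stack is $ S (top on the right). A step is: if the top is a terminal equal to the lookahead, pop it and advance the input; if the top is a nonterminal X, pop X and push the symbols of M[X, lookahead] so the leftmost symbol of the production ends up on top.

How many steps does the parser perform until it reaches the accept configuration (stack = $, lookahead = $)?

     Stack                   Input                 Action
  1  $ S                     bool if print then $  expand S ::= D print then
  2  $ then print D          bool if print then $  expand D ::= bool F if
  3  $ then print if F bool  bool if print then $  match bool
  4  $ then print if F       if print then $       expand F ::= λ
  5  $ then print if         if print then $       match if
  6  $ then print            print then $          match print
  7  $ then                  then $                match then
Accept reached after 7 steps.

7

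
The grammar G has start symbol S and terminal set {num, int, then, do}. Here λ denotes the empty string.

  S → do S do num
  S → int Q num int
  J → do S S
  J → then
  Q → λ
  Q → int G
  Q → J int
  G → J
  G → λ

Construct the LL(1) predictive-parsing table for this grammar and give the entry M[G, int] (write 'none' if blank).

none

FIRST(S) = {do, int}
FIRST(J) = {do, then}
FIRST(Q) = {λ, do, int, then}  (via J int)
FIRST(G) = {λ, do, then}  (via J)
FOLLOW(S) includes $ since S is the start symbol.
FOLLOW(Q): in S→int Q num int, Q is followed by num int with FIRST {num}. Thus FOLLOW(Q) = {num}.
FOLLOW(G): in Q→int G, the suffix after G is empty, so FOLLOW(G) ⊇ FOLLOW(Q) = {num}. Thus FOLLOW(G) = {num}.
For G → J: FIRST(J) = {do, then}, so it goes in M[G, t] for t ∈ {do, then}.
For G → λ: FIRST(λ) = {λ}, so it goes in M[G, t] for t ∈ {}; since λ ∈ FIRST, also for every t ∈ FOLLOW(G) = {num}.
None of these place a production in M[G, int].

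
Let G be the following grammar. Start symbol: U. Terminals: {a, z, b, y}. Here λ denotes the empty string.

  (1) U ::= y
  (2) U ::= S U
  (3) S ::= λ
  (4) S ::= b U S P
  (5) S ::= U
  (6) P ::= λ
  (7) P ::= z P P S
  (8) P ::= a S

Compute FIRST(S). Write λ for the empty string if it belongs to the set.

FIRST(P): from P::=λ we get {λ}; from P::=z P P S we get {z}; from P::=a S we get {a}. So FIRST(P) = {λ, a, z}.
FIRST(U): from U::=y we get {y}; from U::=S U we get {b, y}. So FIRST(U) = {b, y}.
FIRST(S): from S::=λ we get {λ}; from S::=b U S P we get {b}; from S::=U we get {b, y}. So FIRST(S) = {λ, b, y}.

{λ, b, y}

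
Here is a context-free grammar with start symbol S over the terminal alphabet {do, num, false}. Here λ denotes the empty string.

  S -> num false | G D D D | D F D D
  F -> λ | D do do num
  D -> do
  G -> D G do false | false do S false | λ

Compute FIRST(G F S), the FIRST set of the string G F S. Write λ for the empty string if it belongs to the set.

FIRST(D) = {do}
FIRST(F) = {λ, do}  (via D do do num)
FIRST(G) = {λ, do, false}  (via D G do false)
FIRST(S) = {do, false, num}  (via G D D D, D F D D)
FIRST(G F S): take FIRST of each symbol in turn, carrying on past any symbol whose FIRST contains λ; result {do, false, num}.

{do, false, num}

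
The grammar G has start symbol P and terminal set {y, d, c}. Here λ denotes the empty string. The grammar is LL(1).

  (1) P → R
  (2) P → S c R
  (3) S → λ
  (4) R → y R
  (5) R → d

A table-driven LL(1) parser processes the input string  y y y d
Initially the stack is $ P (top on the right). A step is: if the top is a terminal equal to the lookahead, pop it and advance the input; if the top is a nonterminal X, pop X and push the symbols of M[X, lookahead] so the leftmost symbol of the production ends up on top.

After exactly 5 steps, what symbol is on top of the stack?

     Stack  Input      Action
  1  $ P    y y y d $  expand P → R
  2  $ R    y y y d $  expand R → y R
  3  $ R y  y y y d $  match y
  4  $ R    y y d $    expand R → y R
  5  $ R y  y y d $    match y
Stack after step 5: $ R (top = R).

R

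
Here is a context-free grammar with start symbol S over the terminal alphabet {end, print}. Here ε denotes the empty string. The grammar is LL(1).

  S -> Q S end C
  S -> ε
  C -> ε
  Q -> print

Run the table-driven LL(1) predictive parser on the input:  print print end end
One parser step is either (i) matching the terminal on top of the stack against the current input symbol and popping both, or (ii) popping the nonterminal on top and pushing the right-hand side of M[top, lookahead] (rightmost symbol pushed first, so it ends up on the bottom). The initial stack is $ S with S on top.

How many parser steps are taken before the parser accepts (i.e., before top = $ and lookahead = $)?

step 1: stack=$ S  input=print print end end $  — expand S -> Q S end C
step 2: stack=$ C end S Q  input=print print end end $  — expand Q -> print
step 3: stack=$ C end S print  input=print print end end $  — match print
step 4: stack=$ C end S  input=print end end $  — expand S -> Q S end C
step 5: stack=$ C end C end S Q  input=print end end $  — expand Q -> print
step 6: stack=$ C end C end S print  input=print end end $  — match print
step 7: stack=$ C end C end S  input=end end $  — expand S -> ε
step 8: stack=$ C end C end  input=end end $  — match end
step 9: stack=$ C end C  input=end $  — expand C -> ε
step 10: stack=$ C end  input=end $  — match end
step 11: stack=$ C  input=$  — expand C -> ε
Accept reached after 11 steps.

11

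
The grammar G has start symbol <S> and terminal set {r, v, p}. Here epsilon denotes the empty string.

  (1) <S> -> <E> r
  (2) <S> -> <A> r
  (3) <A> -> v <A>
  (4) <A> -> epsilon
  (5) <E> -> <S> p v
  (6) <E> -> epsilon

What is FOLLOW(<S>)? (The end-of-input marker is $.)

FIRST(<A>) = {epsilon, v}
FIRST(<S>) = {r, v}  (via <E> r, <A> r)
FIRST(<E>) = {epsilon, r, v}  (via <S> p v)
FOLLOW(<S>) includes $ since <S> is the start symbol.
FOLLOW(<S>): in <E>-><S> p v, <S> is followed by p v with FIRST {p}. Thus FOLLOW(<S>) = {$, p}.
FOLLOW(<A>): in <S>-><A> r, <A> is followed by r with FIRST {r}; in <A>->v <A>, the suffix after <A> is empty (adds nothing new). Thus FOLLOW(<A>) = {r}.
FOLLOW(<E>): in <S>-><E> r, <E> is followed by r with FIRST {r}. Thus FOLLOW(<E>) = {r}.

{$, p}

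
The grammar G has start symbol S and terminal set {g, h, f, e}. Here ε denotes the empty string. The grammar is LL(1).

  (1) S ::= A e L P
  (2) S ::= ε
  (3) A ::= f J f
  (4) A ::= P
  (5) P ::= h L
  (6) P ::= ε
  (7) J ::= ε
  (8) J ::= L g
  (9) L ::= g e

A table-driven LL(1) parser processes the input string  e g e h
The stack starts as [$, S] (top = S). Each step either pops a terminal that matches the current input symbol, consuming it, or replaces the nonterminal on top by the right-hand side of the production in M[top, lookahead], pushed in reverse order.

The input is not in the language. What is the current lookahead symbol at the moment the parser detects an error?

step 1: stack=$ S  input=e g e h $  — expand S ::= A e L P
step 2: stack=$ P L e A  input=e g e h $  — expand A ::= P
step 3: stack=$ P L e P  input=e g e h $  — expand P ::= ε
step 4: stack=$ P L e  input=e g e h $  — match e
step 5: stack=$ P L  input=g e h $  — expand L ::= g e
step 6: stack=$ P e g  input=g e h $  — match g
step 7: stack=$ P e  input=e h $  — match e
step 8: stack=$ P  input=h $  — expand P ::= h L
step 9: stack=$ L h  input=h $  — match h
step 10: stack=$ L  input=$  — error: M[L, $] is empty

$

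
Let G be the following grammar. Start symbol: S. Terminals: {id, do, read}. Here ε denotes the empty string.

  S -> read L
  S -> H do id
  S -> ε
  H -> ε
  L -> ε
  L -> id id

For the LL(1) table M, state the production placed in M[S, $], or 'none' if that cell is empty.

FIRST(H): from H->ε we get {ε}. So FIRST(H) = {ε}.
FIRST(L): from L->ε we get {ε}; from L->id id we get {id}. So FIRST(L) = {ε, id}.
FIRST(S): from S->read L we get {read}; from S->H do id we get {do}; from S->ε we get {ε}. So FIRST(S) = {ε, do, read}.
FOLLOW(S) includes $ since S is the start symbol.
FOLLOW(S): S appears on no right-hand side. Thus FOLLOW(S) = {$}.
For S -> read L: FIRST(read L) = {read}, so it goes in M[S, t] for t ∈ {read}.
For S -> H do id: FIRST(H do id) = {do}, so it goes in M[S, t] for t ∈ {do}.
For S -> ε: FIRST(ε) = {ε}, so it goes in M[S, t] for t ∈ {}; since ε ∈ FIRST, also for every t ∈ FOLLOW(S) = {$}.

S -> ε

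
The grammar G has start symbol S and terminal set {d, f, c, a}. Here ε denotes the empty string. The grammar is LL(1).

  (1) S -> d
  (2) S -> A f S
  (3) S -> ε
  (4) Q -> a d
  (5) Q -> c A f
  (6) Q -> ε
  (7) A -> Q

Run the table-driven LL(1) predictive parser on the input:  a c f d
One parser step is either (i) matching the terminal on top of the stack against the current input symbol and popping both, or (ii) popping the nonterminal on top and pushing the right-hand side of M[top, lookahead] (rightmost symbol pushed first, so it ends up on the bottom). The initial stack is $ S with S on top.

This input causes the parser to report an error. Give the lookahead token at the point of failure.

step 1: stack=$ S  input=a c f d $  — expand S -> A f S
step 2: stack=$ S f A  input=a c f d $  — expand A -> Q
step 3: stack=$ S f Q  input=a c f d $  — expand Q -> a d
step 4: stack=$ S f d a  input=a c f d $  — match a
step 5: stack=$ S f d  input=c f d $  — error: top is terminal d but lookahead is c

c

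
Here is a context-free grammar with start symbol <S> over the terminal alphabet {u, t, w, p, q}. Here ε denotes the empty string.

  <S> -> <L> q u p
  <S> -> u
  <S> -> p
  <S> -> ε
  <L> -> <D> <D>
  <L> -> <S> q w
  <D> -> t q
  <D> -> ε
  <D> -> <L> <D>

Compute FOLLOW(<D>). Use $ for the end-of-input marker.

{p, q, t, u}

FIRST(<S>): from <S>-><L> q u p we get {p, q, t, u}; from <S>->u we get {u}; from <S>->p we get {p}; from <S>->ε we get {ε}. So FIRST(<S>) = {ε, p, q, t, u}.
FIRST(<L>): from <L>-><D> <D> we get {ε, p, q, t, u}; from <L>-><S> q w we get {p, q, t, u}. So FIRST(<L>) = {ε, p, q, t, u}.
FIRST(<D>): from <D>->t q we get {t}; from <D>->ε we get {ε}; from <D>-><L> <D> we get {ε, p, q, t, u}. So FIRST(<D>) = {ε, p, q, t, u}.
FOLLOW(<S>) includes $ since <S> is the start symbol.
FOLLOW(<S>): in <L>-><S> q w, <S> is followed by q w with FIRST {q}. Thus FOLLOW(<S>) = {$, q}.
FOLLOW(<L>): in <S>-><L> q u p, <L> is followed by q u p with FIRST {q}; in <D>-><L> <D>, <L> is followed by <D> with FIRST {ε, p, q, t, u}; in <D>-><L> <D>, the suffix after <L> is nullable, so FOLLOW(<L>) ⊇ FOLLOW(<D>) = {p, q, t, u}. Thus FOLLOW(<L>) = {p, q, t, u}.
FOLLOW(<D>): in <L>-><D> <D> (occurrence 1), <D> is followed by <D> with FIRST {ε, p, q, t, u}; in <L>-><D> <D> (occurrence 1), the suffix after <D> is nullable, so FOLLOW(<D>) ⊇ FOLLOW(<L>) = {p, q, t, u}; in <L>-><D> <D> (occurrence 2), the suffix after <D> is empty, so FOLLOW(<D>) ⊇ FOLLOW(<L>) = {p, q, t, u}; in <D>-><L> <D>, the suffix after <D> is empty (adds nothing new). Thus FOLLOW(<D>) = {p, q, t, u}.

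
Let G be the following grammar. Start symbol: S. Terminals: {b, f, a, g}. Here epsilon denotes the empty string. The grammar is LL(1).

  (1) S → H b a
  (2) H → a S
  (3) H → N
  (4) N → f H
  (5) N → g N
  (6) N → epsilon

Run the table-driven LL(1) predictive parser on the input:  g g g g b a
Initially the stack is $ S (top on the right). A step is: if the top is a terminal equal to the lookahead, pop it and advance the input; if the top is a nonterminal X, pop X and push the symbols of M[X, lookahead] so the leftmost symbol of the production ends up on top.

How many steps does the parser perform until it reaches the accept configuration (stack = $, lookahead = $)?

step 1: stack=$ S  input=g g g g b a $  — expand S → H b a
step 2: stack=$ a b H  input=g g g g b a $  — expand H → N
step 3: stack=$ a b N  input=g g g g b a $  — expand N → g N
step 4: stack=$ a b N g  input=g g g g b a $  — match g
step 5: stack=$ a b N  input=g g g b a $  — expand N → g N
step 6: stack=$ a b N g  input=g g g b a $  — match g
step 7: stack=$ a b N  input=g g b a $  — expand N → g N
step 8: stack=$ a b N g  input=g g b a $  — match g
step 9: stack=$ a b N  input=g b a $  — expand N → g N
step 10: stack=$ a b N g  input=g b a $  — match g
step 11: stack=$ a b N  input=b a $  — expand N → epsilon
step 12: stack=$ a b  input=b a $  — match b
step 13: stack=$ a  input=a $  — match a
Accept reached after 13 steps.

13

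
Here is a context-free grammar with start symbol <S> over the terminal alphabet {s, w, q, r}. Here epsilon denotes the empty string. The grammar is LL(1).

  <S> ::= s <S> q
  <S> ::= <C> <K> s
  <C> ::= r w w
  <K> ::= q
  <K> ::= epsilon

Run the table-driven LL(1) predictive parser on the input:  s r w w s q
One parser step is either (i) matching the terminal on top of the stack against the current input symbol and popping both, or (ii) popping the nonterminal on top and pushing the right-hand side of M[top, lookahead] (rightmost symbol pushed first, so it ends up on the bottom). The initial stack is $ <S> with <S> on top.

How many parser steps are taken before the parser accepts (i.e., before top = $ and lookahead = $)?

step 1: stack=$ <S>  input=s r w w s q $  — expand <S> ::= s <S> q
step 2: stack=$ q <S> s  input=s r w w s q $  — match s
step 3: stack=$ q <S>  input=r w w s q $  — expand <S> ::= <C> <K> s
step 4: stack=$ q s <K> <C>  input=r w w s q $  — expand <C> ::= r w w
step 5: stack=$ q s <K> w w r  input=r w w s q $  — match r
step 6: stack=$ q s <K> w w  input=w w s q $  — match w
step 7: stack=$ q s <K> w  input=w s q $  — match w
step 8: stack=$ q s <K>  input=s q $  — expand <K> ::= epsilon
step 9: stack=$ q s  input=s q $  — match s
step 10: stack=$ q  input=q $  — match q
Accept reached after 10 steps.

10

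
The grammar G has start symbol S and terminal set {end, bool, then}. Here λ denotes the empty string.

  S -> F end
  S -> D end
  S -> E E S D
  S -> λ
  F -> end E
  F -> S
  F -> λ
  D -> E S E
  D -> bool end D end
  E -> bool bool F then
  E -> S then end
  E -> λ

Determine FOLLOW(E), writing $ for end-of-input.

FIRST(S) = {λ, bool, end, then}  (via F end, D end, E E S D)
FIRST(F) = {λ, bool, end, then}  (via S)
FIRST(E) = {λ, bool, end, then}  (via S then end)
FIRST(D) = {λ, bool, end, then}  (via E S E)
FOLLOW(S) includes $ since S is the start symbol.
FOLLOW(F): in S->F end, F is followed by end with FIRST {end}; in E->bool bool F then, F is followed by then with FIRST {then}. Thus FOLLOW(F) = {end, then}.
FOLLOW(S): in S->E E S D, S is followed by D with FIRST {λ, bool, end, then}; in S->E E S D, the suffix after S is nullable (adds nothing new); in F->S, the suffix after S is empty, so FOLLOW(S) ⊇ FOLLOW(F) = {end, then}; in D->E S E, S is followed by E with FIRST {λ, bool, end, then}; in D->E S E, the suffix after S is nullable, so FOLLOW(S) ⊇ FOLLOW(D) = {$, bool, end, then}; in E->S then end, S is followed by then end with FIRST {then}. Thus FOLLOW(S) = {$, bool, end, then}.
FOLLOW(D): in S->D end, D is followed by end with FIRST {end}; in S->E E S D, the suffix after D is empty, so FOLLOW(D) ⊇ FOLLOW(S) = {$, bool, end, then}; in D->bool end D end, D is followed by end with FIRST {end}. Thus FOLLOW(D) = {$, bool, end, then}.
FOLLOW(E): in S->E E S D (occurrence 1), E is followed by E S D with FIRST {λ, bool, end, then}; in S->E E S D (occurrence 1), the suffix after E is nullable, so FOLLOW(E) ⊇ FOLLOW(S) = {$, bool, end, then}; in S->E E S D (occurrence 2), E is followed by S D with FIRST {λ, bool, end, then}; in S->E E S D (occurrence 2), the suffix after E is nullable, so FOLLOW(E) ⊇ FOLLOW(S) = {$, bool, end, then}; in F->end E, the suffix after E is empty, so FOLLOW(E) ⊇ FOLLOW(F) = {end, then}; in D->E S E (occurrence 1), E is followed by S E with FIRST {λ, bool, end, then}; in D->E S E (occurrence 1), the suffix after E is nullable, so FOLLOW(E) ⊇ FOLLOW(D) = {$, bool, end, then}; in D->E S E (occurrence 2), the suffix after E is empty, so FOLLOW(E) ⊇ FOLLOW(D) = {$, bool, end, then}. Thus FOLLOW(E) = {$, bool, end, then}.

{$, bool, end, then}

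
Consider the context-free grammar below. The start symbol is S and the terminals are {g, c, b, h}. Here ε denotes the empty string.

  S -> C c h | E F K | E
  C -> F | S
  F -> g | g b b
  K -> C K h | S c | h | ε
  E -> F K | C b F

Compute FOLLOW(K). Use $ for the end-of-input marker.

FIRST(F): from F->g we get {g}; from F->g b b we get {g}. So FIRST(F) = {g}.
FIRST(S): from S->C c h we get {g}; from S->E F K we get {g}; from S->E we get {g}. So FIRST(S) = {g}.
FIRST(C): from C->F we get {g}; from C->S we get {g}. So FIRST(C) = {g}.
FIRST(K): from K->C K h we get {g}; from K->S c we get {g}; from K->h we get {h}; from K->ε we get {ε}. So FIRST(K) = {ε, g, h}.
FIRST(E): from E->F K we get {g}; from E->C b F we get {g}. So FIRST(E) = {g}.
FOLLOW(S) includes $ since S is the start symbol.
FOLLOW(C): in S->C c h, C is followed by c h with FIRST {c}; in K->C K h, C is followed by K h with FIRST {g, h}; in E->C b F, C is followed by b F with FIRST {b}. Thus FOLLOW(C) = {b, c, g, h}.
FOLLOW(S): in C->S, the suffix after S is empty, so FOLLOW(S) ⊇ FOLLOW(C) = {b, c, g, h}; in K->S c, S is followed by c with FIRST {c}. Thus FOLLOW(S) = {$, b, c, g, h}.
FOLLOW(E): in S->E F K, E is followed by F K with FIRST {g}; in S->E, the suffix after E is empty, so FOLLOW(E) ⊇ FOLLOW(S) = {$, b, c, g, h}. Thus FOLLOW(E) = {$, b, c, g, h}.
FOLLOW(F): in S->E F K, F is followed by K with FIRST {ε, g, h}; in S->E F K, the suffix after F is nullable, so FOLLOW(F) ⊇ FOLLOW(S) = {$, b, c, g, h}; in C->F, the suffix after F is empty, so FOLLOW(F) ⊇ FOLLOW(C) = {b, c, g, h}; in E->F K, F is followed by K with FIRST {ε, g, h}; in E->F K, the suffix after F is nullable, so FOLLOW(F) ⊇ FOLLOW(E) = {$, b, c, g, h}; in E->C b F, the suffix after F is empty, so FOLLOW(F) ⊇ FOLLOW(E) = {$, b, c, g, h}. Thus FOLLOW(F) = {$, b, c, g, h}.
FOLLOW(K): in S->E F K, the suffix after K is empty, so FOLLOW(K) ⊇ FOLLOW(S) = {$, b, c, g, h}; in K->C K h, K is followed by h with FIRST {h}; in E->F K, the suffix after K is empty, so FOLLOW(K) ⊇ FOLLOW(E) = {$, b, c, g, h}. Thus FOLLOW(K) = {$, b, c, g, h}.

{$, b, c, g, h}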